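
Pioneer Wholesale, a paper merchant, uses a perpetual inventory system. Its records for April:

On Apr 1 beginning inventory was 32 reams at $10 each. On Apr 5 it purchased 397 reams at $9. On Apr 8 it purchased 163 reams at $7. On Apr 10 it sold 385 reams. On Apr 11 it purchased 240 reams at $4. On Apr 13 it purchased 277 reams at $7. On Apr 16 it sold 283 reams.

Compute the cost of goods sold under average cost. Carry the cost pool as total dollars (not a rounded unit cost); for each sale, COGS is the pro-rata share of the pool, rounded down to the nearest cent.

After Apr 1: 32 on hand, pool $320.00 (≈ $10.0000 each)
After Apr 5: 429 on hand, pool $3,893.00 (≈ $9.0746 each)
After Apr 8: 592 on hand, pool $5,034.00 (≈ $8.5034 each)
Apr 10, sell 385: 385/592 × $5,034.00 → $3,273.80
After Apr 11: 447 on hand, pool $2,720.20 (≈ $6.0855 each)
After Apr 13: 724 on hand, pool $4,659.20 (≈ $6.4354 each)
Apr 16, sell 283: 283/724 × $4,659.20 → $1,821.20
Total COGS = $3,273.80 + $1,821.20 = $5,095.00
Ending inventory (cost pool remaining) = $2,838.00

COGS = $5,095.00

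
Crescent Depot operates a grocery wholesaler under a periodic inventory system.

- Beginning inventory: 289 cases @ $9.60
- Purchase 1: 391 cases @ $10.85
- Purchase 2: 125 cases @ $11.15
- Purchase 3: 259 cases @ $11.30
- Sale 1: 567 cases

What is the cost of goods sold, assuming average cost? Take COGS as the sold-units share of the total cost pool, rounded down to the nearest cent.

Sale 1, sell 567: 567/1064 × $11,337.20 → $6,041.53
Ending inventory (cost pool remaining) = $5,295.67

COGS = $6,041.53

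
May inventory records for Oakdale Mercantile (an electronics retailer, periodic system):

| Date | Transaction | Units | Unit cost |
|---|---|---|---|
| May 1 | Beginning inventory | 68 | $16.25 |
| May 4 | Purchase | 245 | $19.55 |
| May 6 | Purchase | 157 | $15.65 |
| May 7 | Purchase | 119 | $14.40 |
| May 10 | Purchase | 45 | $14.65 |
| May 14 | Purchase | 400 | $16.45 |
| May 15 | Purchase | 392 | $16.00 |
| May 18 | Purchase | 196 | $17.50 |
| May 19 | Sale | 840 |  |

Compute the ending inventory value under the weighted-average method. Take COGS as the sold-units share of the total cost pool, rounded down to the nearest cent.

Ending inventory = $13,020.47

May 19, sell 840: 840/1622 × $27,006.65 → $13,986.18
Ending inventory (cost pool remaining) = $13,020.47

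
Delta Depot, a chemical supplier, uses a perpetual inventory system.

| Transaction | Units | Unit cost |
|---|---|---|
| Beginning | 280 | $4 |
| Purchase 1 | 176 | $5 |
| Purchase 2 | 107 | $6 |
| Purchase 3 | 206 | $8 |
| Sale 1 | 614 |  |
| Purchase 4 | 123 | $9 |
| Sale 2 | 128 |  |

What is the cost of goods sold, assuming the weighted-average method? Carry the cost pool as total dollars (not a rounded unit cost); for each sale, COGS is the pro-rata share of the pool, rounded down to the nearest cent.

COGS = $4,333.13

After Beginning: 280 on hand, pool $1,120.00 (≈ $4.0000 each)
After Purchase 1: 456 on hand, pool $2,000.00 (≈ $4.3860 each)
After Purchase 2: 563 on hand, pool $2,642.00 (≈ $4.6927 each)
After Purchase 3: 769 on hand, pool $4,290.00 (≈ $5.5787 each)
Sale 1, sell 614: 614/769 × $4,290.00 → $3,425.30
After Purchase 4: 278 on hand, pool $1,971.70 (≈ $7.0924 each)
Sale 2, sell 128: 128/278 × $1,971.70 → $907.83
Total COGS = $3,425.30 + $907.83 = $4,333.13
Ending inventory (cost pool remaining) = $1,063.87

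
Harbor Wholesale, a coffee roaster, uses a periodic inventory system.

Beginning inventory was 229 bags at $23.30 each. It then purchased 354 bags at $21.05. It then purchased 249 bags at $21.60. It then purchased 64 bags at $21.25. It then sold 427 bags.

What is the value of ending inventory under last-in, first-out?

Sale 1 (427) [LIFO — newest first]: 64 @ $21.25 + 249 @ $21.60 + 114 @ $21.05 = $9,138.10
Ending inventory: 229 @ $23.30 + 240 @ $21.05 = $10,387.70
Check: goods available $19,525.80 = COGS $9,138.10 + ending $10,387.70

Ending inventory = $10,387.70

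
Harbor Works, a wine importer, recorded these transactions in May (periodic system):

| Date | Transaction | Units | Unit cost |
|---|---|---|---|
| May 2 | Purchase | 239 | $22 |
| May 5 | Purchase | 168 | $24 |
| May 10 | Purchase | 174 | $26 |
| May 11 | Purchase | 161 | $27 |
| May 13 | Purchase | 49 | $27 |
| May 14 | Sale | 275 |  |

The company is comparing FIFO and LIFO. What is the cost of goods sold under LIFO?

FIFO COGS: 239 @ $22 + 36 @ $24 = $6,122
LIFO COGS: 49 @ $27 + 161 @ $27 + 65 @ $26 = $7,360

COGS = $7,360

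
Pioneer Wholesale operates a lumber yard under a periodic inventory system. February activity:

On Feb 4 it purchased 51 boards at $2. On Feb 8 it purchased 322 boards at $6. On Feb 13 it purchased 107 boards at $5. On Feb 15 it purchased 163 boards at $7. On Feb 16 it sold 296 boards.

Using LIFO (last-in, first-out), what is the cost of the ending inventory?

Feb 16, 296 sold [LIFO — newest first]: 163 @ $7 + 107 @ $5 + 26 @ $6 = $1,832
Ending inventory: 51 @ $2 + 296 @ $6 = $1,878

Ending inventory = $1,878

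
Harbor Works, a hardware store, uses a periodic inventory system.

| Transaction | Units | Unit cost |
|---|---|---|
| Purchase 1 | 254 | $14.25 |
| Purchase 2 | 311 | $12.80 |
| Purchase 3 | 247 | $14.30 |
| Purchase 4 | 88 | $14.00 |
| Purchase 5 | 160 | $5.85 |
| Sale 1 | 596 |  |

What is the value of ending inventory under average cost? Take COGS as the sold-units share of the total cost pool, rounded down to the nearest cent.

Ending inventory = $5,822.07

Sale 1, sell 596: 596/1060 × $13,300.40 → $7,478.33
Ending inventory (cost pool remaining) = $5,822.07
Check: goods available $13,300.40 = COGS $7,478.33 + ending $5,822.07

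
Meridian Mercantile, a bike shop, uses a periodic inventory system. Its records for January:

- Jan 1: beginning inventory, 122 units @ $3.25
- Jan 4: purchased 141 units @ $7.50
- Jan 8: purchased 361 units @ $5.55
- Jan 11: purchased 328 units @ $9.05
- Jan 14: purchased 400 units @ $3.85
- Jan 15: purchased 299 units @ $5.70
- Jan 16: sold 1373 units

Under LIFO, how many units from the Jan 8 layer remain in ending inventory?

15

Jan 16, 1373 sold [LIFO — newest first]: 299 @ $5.70 + 400 @ $3.85 + 328 @ $9.05 + 346 @ $5.55 = $8,133.00
Ending inventory: 122 @ $3.25 + 141 @ $7.50 + 15 @ $5.55 = $1,537.25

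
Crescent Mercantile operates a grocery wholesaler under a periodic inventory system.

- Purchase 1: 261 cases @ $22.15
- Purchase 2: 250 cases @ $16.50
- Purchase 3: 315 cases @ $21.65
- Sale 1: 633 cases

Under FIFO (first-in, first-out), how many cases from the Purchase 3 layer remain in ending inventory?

Sale 1 (633) [FIFO — oldest first]: 261 @ $22.15 + 250 @ $16.50 + 122 @ $21.65 = $12,547.45
Ending inventory: 193 @ $21.65 = $4,178.45

193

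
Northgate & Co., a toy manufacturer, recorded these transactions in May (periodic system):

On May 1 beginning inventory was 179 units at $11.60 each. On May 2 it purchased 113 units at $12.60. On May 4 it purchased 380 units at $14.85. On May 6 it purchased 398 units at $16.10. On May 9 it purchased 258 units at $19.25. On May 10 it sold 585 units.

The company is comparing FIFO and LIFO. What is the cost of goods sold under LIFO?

COGS = $10,231.20

FIFO COGS: 179 @ $11.60 + 113 @ $12.60 + 293 @ $14.85 = $7,851.25
LIFO COGS: 258 @ $19.25 + 327 @ $16.10 = $10,231.20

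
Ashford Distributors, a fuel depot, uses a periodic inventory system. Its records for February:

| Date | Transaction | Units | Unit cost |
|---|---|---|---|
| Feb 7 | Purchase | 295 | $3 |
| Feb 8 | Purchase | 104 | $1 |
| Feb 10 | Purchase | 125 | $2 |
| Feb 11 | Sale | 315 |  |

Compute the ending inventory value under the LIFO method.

Ending inventory = $627

Feb 11, 315 sold [LIFO — newest first]: 125 @ $2 + 104 @ $1 + 86 @ $3 = $612
Ending inventory: 209 @ $3 = $627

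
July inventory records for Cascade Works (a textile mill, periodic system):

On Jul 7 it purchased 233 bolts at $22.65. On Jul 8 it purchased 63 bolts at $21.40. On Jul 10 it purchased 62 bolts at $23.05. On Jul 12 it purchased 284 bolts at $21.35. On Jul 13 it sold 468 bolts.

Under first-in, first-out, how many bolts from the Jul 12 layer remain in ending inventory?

Jul 13, 468 sold [FIFO — oldest first]: 233 @ $22.65 + 63 @ $21.40 + 62 @ $23.05 + 110 @ $21.35 = $10,403.25
Ending inventory: 174 @ $21.35 = $3,714.90

174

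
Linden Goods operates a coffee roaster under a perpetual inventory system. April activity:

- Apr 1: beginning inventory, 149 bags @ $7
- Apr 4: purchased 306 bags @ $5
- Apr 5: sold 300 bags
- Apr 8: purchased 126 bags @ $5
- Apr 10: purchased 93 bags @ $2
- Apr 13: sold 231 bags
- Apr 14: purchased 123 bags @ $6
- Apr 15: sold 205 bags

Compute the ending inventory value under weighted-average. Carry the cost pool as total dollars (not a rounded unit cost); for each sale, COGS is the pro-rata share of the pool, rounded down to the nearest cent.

Ending inventory = $317.65

After Apr 1: 149 on hand, pool $1,043.00 (≈ $7.0000 each)
After Apr 4: 455 on hand, pool $2,573.00 (≈ $5.6549 each)
Apr 5, sell 300: 300/455 × $2,573.00 → $1,696.48
After Apr 8: 281 on hand, pool $1,506.52 (≈ $5.3613 each)
After Apr 10: 374 on hand, pool $1,692.52 (≈ $4.5255 each)
Apr 13, sell 231: 231/374 × $1,692.52 → $1,045.38
After Apr 14: 266 on hand, pool $1,385.14 (≈ $5.2073 each)
Apr 15, sell 205: 205/266 × $1,385.14 → $1,067.49
Total COGS = $1,696.48 + $1,045.38 + $1,067.49 = $3,809.35
Ending inventory (cost pool remaining) = $317.65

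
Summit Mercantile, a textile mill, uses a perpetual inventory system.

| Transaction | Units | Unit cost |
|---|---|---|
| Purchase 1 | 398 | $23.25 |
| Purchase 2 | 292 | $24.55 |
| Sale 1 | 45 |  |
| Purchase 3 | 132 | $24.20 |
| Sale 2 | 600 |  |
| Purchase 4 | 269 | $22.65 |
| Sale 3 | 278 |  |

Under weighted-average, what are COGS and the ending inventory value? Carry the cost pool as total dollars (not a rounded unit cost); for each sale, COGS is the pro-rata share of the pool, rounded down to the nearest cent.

After Purchase 1: 398 on hand, pool $9,253.50 (≈ $23.2500 each)
After Purchase 2: 690 on hand, pool $16,422.10 (≈ $23.8001 each)
Sale 1, sell 45: 45/690 × $16,422.10 → $1,071.00
After Purchase 3: 777 on hand, pool $18,545.50 (≈ $23.8681 each)
Sale 2, sell 600: 600/777 × $18,545.50 → $14,320.84
After Purchase 4: 446 on hand, pool $10,317.51 (≈ $23.1334 each)
Sale 3, sell 278: 278/446 × $10,317.51 → $6,431.09
Total COGS = $1,071.00 + $14,320.84 + $6,431.09 = $21,822.93
Ending inventory (cost pool remaining) = $3,886.42

COGS = $21,822.93; ending inventory = $3,886.42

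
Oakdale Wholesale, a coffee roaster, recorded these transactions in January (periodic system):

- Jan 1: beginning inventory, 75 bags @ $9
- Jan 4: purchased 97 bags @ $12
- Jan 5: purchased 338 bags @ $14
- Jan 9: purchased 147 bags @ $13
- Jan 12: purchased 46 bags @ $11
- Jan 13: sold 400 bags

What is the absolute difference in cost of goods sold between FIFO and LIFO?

FIFO COGS: 75 @ $9 + 97 @ $12 + 228 @ $14 = $5,031
LIFO COGS: 46 @ $11 + 147 @ $13 + 207 @ $14 = $5,315
Difference = |$5,031 − $5,315| = $284

$284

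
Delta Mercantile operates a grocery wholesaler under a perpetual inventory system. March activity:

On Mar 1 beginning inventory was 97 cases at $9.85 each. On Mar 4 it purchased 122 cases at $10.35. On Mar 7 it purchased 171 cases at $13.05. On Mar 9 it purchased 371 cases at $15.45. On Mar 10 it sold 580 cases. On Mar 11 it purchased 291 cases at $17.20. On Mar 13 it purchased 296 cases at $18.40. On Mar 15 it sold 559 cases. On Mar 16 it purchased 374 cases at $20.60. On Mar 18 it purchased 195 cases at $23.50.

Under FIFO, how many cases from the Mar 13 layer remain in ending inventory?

Mar 10, 580 sold [FIFO — oldest first]: 97 @ $9.85 + 122 @ $10.35 + 171 @ $13.05 + 190 @ $15.45 = $7,385.20
Mar 15, 559 sold [FIFO — oldest first]: 181 @ $15.45 + 291 @ $17.20 + 87 @ $18.40 = $9,402.45
Total COGS = $7,385.20 + $9,402.45 = $16,787.65
Ending inventory: 209 @ $18.40 + 374 @ $20.60 + 195 @ $23.50 = $16,132.50

209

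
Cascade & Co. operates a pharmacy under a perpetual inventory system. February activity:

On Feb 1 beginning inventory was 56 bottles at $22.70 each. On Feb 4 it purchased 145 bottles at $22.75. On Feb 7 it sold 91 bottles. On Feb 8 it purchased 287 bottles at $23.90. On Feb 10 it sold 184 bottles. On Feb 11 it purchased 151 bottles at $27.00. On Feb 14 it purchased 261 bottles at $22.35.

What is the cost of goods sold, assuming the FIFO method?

Feb 7, 91 sold [FIFO — oldest first]: 56 @ $22.70 + 35 @ $22.75 = $2,067.45
Feb 10, 184 sold [FIFO — oldest first]: 110 @ $22.75 + 74 @ $23.90 = $4,271.10
Total COGS = $2,067.45 + $4,271.10 = $6,338.55
Ending inventory: 213 @ $23.90 + 151 @ $27.00 + 261 @ $22.35 = $15,001.05
Check: goods available $21,339.60 = COGS $6,338.55 + ending $15,001.05

COGS = $6,338.55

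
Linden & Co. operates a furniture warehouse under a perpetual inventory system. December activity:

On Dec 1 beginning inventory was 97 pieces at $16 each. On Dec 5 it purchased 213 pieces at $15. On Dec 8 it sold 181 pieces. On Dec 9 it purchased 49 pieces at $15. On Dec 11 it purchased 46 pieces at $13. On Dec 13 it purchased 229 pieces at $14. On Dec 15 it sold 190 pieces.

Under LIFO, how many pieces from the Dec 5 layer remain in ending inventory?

Dec 8, 181 sold [LIFO — newest first]: 181 @ $15 = $2,715
Dec 15, 190 sold [LIFO — newest first]: 190 @ $14 = $2,660
Total COGS = $2,715 + $2,660 = $5,375
Ending inventory: 97 @ $16 + 32 @ $15 + 49 @ $15 + 46 @ $13 + 39 @ $14 = $3,911

32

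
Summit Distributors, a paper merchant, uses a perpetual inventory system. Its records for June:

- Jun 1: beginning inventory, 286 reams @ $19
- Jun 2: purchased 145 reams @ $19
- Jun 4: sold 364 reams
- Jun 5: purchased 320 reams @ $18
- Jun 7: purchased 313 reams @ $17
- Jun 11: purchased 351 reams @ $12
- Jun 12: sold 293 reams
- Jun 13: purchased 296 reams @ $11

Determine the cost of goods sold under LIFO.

Jun 4, 364 sold [LIFO — newest first]: 145 @ $19 + 219 @ $19 = $6,916
Jun 12, 293 sold [LIFO — newest first]: 293 @ $12 = $3,516
Total COGS = $6,916 + $3,516 = $10,432
Ending inventory: 67 @ $19 + 320 @ $18 + 313 @ $17 + 58 @ $12 + 296 @ $11 = $16,306

COGS = $10,432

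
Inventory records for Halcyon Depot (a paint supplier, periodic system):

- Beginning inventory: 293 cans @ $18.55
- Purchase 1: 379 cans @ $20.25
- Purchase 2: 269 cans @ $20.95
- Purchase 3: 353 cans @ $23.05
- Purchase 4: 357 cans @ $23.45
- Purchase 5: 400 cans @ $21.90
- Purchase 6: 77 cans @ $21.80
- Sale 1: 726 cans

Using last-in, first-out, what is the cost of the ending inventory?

Ending inventory = $29,414.70

Sale 1 (726) [LIFO — newest first]: 77 @ $21.80 + 400 @ $21.90 + 249 @ $23.45 = $16,277.65
Ending inventory: 293 @ $18.55 + 379 @ $20.25 + 269 @ $20.95 + 353 @ $23.05 + 108 @ $23.45 = $29,414.70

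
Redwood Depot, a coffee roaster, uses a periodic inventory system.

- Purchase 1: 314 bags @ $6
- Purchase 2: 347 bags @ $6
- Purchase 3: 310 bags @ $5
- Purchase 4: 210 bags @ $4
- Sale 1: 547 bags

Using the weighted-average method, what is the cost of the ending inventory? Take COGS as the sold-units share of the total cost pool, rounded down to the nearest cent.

Ending inventory = $3,412.12

Sale 1, sell 547: 547/1181 × $6,356.00 → $2,943.88
Ending inventory (cost pool remaining) = $3,412.12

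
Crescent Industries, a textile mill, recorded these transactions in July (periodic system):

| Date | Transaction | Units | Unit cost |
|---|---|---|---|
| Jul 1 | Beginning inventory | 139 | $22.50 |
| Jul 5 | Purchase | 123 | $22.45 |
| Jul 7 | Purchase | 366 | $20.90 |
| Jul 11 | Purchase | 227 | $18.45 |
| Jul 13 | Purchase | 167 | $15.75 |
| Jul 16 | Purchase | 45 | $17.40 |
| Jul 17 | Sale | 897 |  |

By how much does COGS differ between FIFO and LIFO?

FIFO COGS: 139 @ $22.50 + 123 @ $22.45 + 366 @ $20.90 + 227 @ $18.45 + 42 @ $15.75 = $18,387.90
LIFO COGS: 45 @ $17.40 + 167 @ $15.75 + 227 @ $18.45 + 366 @ $20.90 + 92 @ $22.45 = $17,316.20
Difference = |$18,387.90 − $17,316.20| = $1,071.70

$1,071.70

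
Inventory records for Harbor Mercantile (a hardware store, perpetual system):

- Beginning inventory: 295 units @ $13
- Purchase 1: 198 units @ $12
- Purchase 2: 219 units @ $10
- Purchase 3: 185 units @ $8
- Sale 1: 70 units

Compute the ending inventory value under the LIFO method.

Sale 1 (70) [LIFO — newest first]: 70 @ $8 = $560
Ending inventory: 295 @ $13 + 198 @ $12 + 219 @ $10 + 115 @ $8 = $9,321
Check: goods available $9,881 = COGS $560 + ending $9,321

Ending inventory = $9,321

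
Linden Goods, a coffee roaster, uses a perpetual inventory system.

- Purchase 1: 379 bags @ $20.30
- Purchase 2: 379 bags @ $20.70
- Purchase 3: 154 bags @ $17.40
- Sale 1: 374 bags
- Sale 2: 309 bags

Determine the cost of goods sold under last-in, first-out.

Sale 1 (374) [LIFO — newest first]: 154 @ $17.40 + 220 @ $20.70 = $7,233.60
Sale 2 (309) [LIFO — newest first]: 159 @ $20.70 + 150 @ $20.30 = $6,336.30
Total COGS = $7,233.60 + $6,336.30 = $13,569.90
Ending inventory: 229 @ $20.30 = $4,648.70

COGS = $13,569.90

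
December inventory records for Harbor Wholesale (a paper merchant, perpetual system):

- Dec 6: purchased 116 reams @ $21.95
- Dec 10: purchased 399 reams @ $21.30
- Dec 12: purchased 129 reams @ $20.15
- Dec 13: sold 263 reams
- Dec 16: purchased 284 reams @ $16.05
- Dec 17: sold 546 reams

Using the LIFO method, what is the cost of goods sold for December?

Dec 13, 263 sold [LIFO — newest first]: 129 @ $20.15 + 134 @ $21.30 = $5,453.55
Dec 17, 546 sold [LIFO — newest first]: 284 @ $16.05 + 262 @ $21.30 = $10,138.80
Total COGS = $5,453.55 + $10,138.80 = $15,592.35
Ending inventory: 116 @ $21.95 + 3 @ $21.30 = $2,610.10
Check: goods available $18,202.45 = COGS $15,592.35 + ending $2,610.10

COGS = $15,592.35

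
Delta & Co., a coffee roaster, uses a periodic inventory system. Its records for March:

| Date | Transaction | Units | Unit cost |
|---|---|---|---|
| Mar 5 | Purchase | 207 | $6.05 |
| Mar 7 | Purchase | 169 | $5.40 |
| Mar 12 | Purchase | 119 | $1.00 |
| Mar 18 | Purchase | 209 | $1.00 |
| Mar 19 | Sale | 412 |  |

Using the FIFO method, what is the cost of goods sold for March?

COGS = $2,200.95

Mar 19, 412 sold [FIFO — oldest first]: 207 @ $6.05 + 169 @ $5.40 + 36 @ $1.00 = $2,200.95
Ending inventory: 83 @ $1.00 + 209 @ $1.00 = $292.00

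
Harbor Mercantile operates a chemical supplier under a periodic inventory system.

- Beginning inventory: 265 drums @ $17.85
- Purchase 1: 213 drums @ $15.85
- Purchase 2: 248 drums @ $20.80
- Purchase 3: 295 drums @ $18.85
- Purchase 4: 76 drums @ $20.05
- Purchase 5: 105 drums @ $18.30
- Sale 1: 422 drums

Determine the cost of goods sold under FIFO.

COGS = $7,218.70

Sale 1 (422) [FIFO — oldest first]: 265 @ $17.85 + 157 @ $15.85 = $7,218.70
Ending inventory: 56 @ $15.85 + 248 @ $20.80 + 295 @ $18.85 + 76 @ $20.05 + 105 @ $18.30 = $15,052.05
Check: goods available $22,270.75 = COGS $7,218.70 + ending $15,052.05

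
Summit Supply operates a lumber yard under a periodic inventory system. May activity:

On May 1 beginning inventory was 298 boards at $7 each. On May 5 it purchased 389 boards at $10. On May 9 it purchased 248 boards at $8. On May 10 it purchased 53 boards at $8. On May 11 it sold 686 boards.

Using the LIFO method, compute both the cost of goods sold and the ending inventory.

COGS = $6,258; ending inventory = $2,126

May 11, 686 sold [LIFO — newest first]: 53 @ $8 + 248 @ $8 + 385 @ $10 = $6,258
Ending inventory: 298 @ $7 + 4 @ $10 = $2,126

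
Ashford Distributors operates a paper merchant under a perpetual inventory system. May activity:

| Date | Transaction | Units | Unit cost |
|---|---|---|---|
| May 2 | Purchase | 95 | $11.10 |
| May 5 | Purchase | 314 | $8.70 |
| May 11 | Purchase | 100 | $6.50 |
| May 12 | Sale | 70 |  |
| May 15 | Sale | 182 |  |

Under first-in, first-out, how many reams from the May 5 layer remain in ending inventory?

157

May 12, 70 sold [FIFO — oldest first]: 70 @ $11.10 = $777.00
May 15, 182 sold [FIFO — oldest first]: 25 @ $11.10 + 157 @ $8.70 = $1,643.40
Total COGS = $777.00 + $1,643.40 = $2,420.40
Ending inventory: 157 @ $8.70 + 100 @ $6.50 = $2,015.90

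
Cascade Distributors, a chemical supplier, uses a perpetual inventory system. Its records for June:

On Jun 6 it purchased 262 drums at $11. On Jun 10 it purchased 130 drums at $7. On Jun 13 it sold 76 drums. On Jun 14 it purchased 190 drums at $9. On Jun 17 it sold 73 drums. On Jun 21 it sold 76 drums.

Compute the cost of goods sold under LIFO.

COGS = $1,873

Jun 13, 76 sold [LIFO — newest first]: 76 @ $7 = $532
Jun 17, 73 sold [LIFO — newest first]: 73 @ $9 = $657
Jun 21, 76 sold [LIFO — newest first]: 76 @ $9 = $684
Total COGS = $532 + $657 + $684 = $1,873
Ending inventory: 262 @ $11 + 54 @ $7 + 41 @ $9 = $3,629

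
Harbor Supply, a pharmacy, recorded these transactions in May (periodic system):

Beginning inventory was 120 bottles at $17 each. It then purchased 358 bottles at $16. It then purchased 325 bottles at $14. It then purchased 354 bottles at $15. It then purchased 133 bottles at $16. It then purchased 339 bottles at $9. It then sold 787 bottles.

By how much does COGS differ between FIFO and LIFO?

FIFO COGS: 120 @ $17 + 358 @ $16 + 309 @ $14 = $12,094
LIFO COGS: 339 @ $9 + 133 @ $16 + 315 @ $15 = $9,904
Difference = |$12,094 − $9,904| = $2,190

$2,190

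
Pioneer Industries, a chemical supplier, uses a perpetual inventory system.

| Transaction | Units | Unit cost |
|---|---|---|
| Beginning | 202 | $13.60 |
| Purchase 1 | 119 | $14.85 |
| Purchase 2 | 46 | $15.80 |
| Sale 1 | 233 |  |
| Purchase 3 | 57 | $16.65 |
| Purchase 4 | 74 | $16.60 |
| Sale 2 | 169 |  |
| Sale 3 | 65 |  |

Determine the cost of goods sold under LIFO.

Sale 1 (233) [LIFO — newest first]: 46 @ $15.80 + 119 @ $14.85 + 68 @ $13.60 = $3,418.75
Sale 2 (169) [LIFO — newest first]: 74 @ $16.60 + 57 @ $16.65 + 38 @ $13.60 = $2,694.25
Sale 3 (65) [LIFO — newest first]: 65 @ $13.60 = $884.00
Total COGS = $3,418.75 + $2,694.25 + $884.00 = $6,997.00
Ending inventory: 31 @ $13.60 = $421.60
Check: goods available $7,418.60 = COGS $6,997.00 + ending $421.60

COGS = $6,997.00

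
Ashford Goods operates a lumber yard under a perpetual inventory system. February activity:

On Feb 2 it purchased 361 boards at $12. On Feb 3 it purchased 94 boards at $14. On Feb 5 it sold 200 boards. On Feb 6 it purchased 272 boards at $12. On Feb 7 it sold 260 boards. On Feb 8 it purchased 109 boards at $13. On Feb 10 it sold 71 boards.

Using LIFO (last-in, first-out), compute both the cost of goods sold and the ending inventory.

Feb 5, 200 sold [LIFO — newest first]: 94 @ $14 + 106 @ $12 = $2,588
Feb 7, 260 sold [LIFO — newest first]: 260 @ $12 = $3,120
Feb 10, 71 sold [LIFO — newest first]: 71 @ $13 = $923
Total COGS = $2,588 + $3,120 + $923 = $6,631
Ending inventory: 255 @ $12 + 12 @ $12 + 38 @ $13 = $3,698

COGS = $6,631; ending inventory = $3,698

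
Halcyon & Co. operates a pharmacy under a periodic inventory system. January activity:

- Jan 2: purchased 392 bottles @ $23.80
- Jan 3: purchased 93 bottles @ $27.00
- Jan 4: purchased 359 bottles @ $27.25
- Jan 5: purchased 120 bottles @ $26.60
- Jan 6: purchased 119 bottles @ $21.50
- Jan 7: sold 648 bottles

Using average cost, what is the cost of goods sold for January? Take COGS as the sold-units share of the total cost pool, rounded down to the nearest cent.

Jan 7, sell 648: 648/1083 × $27,373.85 → $16,378.81
Ending inventory (cost pool remaining) = $10,995.04

COGS = $16,378.81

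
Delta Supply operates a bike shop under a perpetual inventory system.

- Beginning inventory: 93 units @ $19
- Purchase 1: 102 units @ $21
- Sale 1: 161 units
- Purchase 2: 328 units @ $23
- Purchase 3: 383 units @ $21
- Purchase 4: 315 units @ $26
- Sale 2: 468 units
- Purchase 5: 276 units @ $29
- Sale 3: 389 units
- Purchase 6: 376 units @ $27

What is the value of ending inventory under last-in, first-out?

Sale 1 (161) [LIFO — newest first]: 102 @ $21 + 59 @ $19 = $3,263
Sale 2 (468) [LIFO — newest first]: 315 @ $26 + 153 @ $21 = $11,403
Sale 3 (389) [LIFO — newest first]: 276 @ $29 + 113 @ $21 = $10,377
Total COGS = $3,263 + $11,403 + $10,377 = $25,043
Ending inventory: 34 @ $19 + 328 @ $23 + 117 @ $21 + 376 @ $27 = $20,799

Ending inventory = $20,799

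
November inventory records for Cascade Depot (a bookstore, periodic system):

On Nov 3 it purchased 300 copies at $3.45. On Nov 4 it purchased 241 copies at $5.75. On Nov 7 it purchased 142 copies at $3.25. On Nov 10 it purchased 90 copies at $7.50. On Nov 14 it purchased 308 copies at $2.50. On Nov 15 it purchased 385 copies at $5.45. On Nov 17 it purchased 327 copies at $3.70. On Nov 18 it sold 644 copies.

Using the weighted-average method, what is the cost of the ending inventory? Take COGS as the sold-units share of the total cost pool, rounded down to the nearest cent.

Ending inventory = $4,892.96

Nov 18, sell 644: 644/1793 × $7,635.40 → $2,742.44
Ending inventory (cost pool remaining) = $4,892.96
Check: goods available $7,635.40 = COGS $2,742.44 + ending $4,892.96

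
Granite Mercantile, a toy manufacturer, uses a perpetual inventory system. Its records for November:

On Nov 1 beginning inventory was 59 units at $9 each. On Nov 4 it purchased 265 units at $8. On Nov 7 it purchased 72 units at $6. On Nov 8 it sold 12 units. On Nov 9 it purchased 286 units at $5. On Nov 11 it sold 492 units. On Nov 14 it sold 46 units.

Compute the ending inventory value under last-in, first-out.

Nov 8, 12 sold [LIFO — newest first]: 12 @ $6 = $72
Nov 11, 492 sold [LIFO — newest first]: 286 @ $5 + 60 @ $6 + 146 @ $8 = $2,958
Nov 14, 46 sold [LIFO — newest first]: 46 @ $8 = $368
Total COGS = $72 + $2,958 + $368 = $3,398
Ending inventory: 59 @ $9 + 73 @ $8 = $1,115

Ending inventory = $1,115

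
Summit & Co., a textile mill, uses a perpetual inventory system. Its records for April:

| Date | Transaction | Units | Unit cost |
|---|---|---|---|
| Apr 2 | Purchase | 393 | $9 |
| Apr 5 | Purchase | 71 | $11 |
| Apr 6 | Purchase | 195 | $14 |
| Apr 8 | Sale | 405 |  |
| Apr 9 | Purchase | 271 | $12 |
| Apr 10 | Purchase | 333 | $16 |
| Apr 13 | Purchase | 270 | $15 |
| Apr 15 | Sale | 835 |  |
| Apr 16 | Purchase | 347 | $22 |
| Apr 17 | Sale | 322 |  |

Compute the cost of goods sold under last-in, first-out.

COGS = $24,008

Apr 8, 405 sold [LIFO — newest first]: 195 @ $14 + 71 @ $11 + 139 @ $9 = $4,762
Apr 15, 835 sold [LIFO — newest first]: 270 @ $15 + 333 @ $16 + 232 @ $12 = $12,162
Apr 17, 322 sold [LIFO — newest first]: 322 @ $22 = $7,084
Total COGS = $4,762 + $12,162 + $7,084 = $24,008
Ending inventory: 254 @ $9 + 39 @ $12 + 25 @ $22 = $3,304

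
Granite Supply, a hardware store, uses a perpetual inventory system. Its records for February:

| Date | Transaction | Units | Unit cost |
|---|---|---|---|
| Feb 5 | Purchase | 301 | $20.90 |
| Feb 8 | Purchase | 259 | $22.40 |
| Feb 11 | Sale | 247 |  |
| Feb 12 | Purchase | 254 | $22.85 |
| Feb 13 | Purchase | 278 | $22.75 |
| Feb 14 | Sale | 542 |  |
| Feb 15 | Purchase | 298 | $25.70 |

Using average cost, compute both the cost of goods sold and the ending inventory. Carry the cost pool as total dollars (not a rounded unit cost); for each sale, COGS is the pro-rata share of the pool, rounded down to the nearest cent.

COGS = $17,448.31; ending inventory = $14,431.19

After Feb 5: 301 on hand, pool $6,290.90 (≈ $20.9000 each)
After Feb 8: 560 on hand, pool $12,092.50 (≈ $21.5938 each)
Feb 11, sell 247: 247/560 × $12,092.50 → $5,333.65
After Feb 12: 567 on hand, pool $12,562.75 (≈ $22.1565 each)
After Feb 13: 845 on hand, pool $18,887.25 (≈ $22.3518 each)
Feb 14, sell 542: 542/845 × $18,887.25 → $12,114.66
After Feb 15: 601 on hand, pool $14,431.19 (≈ $24.0120 each)
Total COGS = $5,333.65 + $12,114.66 = $17,448.31
Ending inventory (cost pool remaining) = $14,431.19
Check: goods available $31,879.50 = COGS $17,448.31 + ending $14,431.19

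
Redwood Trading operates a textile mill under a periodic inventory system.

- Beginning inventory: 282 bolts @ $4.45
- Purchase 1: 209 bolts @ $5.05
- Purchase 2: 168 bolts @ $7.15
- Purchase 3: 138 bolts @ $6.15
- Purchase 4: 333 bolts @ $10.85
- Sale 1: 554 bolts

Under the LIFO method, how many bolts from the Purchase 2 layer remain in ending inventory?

Sale 1 (554) [LIFO — newest first]: 333 @ $10.85 + 138 @ $6.15 + 83 @ $7.15 = $5,055.20
Ending inventory: 282 @ $4.45 + 209 @ $5.05 + 85 @ $7.15 = $2,918.10

85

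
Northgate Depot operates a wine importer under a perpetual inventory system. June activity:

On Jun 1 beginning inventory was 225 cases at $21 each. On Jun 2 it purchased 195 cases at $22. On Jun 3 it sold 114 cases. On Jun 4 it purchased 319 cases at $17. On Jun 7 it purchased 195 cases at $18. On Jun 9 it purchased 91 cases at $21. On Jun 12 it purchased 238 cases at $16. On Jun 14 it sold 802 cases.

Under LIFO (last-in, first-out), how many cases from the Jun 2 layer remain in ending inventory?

Jun 3, 114 sold [LIFO — newest first]: 114 @ $22 = $2,508
Jun 14, 802 sold [LIFO — newest first]: 238 @ $16 + 91 @ $21 + 195 @ $18 + 278 @ $17 = $13,955
Total COGS = $2,508 + $13,955 = $16,463
Ending inventory: 225 @ $21 + 81 @ $22 + 41 @ $17 = $7,204

81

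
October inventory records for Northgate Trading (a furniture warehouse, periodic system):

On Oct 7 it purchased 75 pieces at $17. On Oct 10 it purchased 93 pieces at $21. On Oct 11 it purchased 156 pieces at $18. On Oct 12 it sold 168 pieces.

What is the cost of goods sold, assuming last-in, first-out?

Oct 12, 168 sold [LIFO — newest first]: 156 @ $18 + 12 @ $21 = $3,060
Ending inventory: 75 @ $17 + 81 @ $21 = $2,976
Check: goods available $6,036 = COGS $3,060 + ending $2,976

COGS = $3,060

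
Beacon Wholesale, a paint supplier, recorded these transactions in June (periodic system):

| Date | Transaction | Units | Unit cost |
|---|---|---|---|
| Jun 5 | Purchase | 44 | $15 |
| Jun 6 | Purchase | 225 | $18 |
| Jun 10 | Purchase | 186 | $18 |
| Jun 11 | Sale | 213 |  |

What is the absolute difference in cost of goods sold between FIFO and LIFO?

$132

FIFO COGS: 44 @ $15 + 169 @ $18 = $3,702
LIFO COGS: 186 @ $18 + 27 @ $18 = $3,834
Difference = |$3,702 − $3,834| = $132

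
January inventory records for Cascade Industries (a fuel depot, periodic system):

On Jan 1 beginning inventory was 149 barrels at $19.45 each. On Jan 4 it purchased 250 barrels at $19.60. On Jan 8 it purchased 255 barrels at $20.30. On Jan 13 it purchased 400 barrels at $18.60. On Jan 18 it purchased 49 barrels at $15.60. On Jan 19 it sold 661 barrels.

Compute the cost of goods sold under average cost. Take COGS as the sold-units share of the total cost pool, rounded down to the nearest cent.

Jan 19, sell 661: 661/1103 × $21,178.95 → $12,692.00
Ending inventory (cost pool remaining) = $8,486.95

COGS = $12,692.00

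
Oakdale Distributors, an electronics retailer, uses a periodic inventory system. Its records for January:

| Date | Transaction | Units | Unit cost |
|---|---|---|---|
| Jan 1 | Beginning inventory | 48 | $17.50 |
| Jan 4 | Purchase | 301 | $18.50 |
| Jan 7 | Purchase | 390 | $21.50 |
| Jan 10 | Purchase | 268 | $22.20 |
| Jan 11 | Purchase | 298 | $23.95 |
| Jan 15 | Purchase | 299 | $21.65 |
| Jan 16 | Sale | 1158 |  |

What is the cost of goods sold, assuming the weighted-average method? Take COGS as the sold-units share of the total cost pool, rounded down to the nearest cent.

COGS = $24,801.37

Jan 16, sell 1158: 1158/1604 × $34,353.55 → $24,801.37
Ending inventory (cost pool remaining) = $9,552.18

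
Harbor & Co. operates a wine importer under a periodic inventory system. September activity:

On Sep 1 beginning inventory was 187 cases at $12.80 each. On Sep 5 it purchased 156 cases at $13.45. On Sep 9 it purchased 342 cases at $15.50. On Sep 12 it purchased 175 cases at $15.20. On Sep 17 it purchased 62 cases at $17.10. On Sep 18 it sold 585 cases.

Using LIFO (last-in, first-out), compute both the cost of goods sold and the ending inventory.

COGS = $9,101.90; ending inventory = $4,411.10

Sep 18, 585 sold [LIFO — newest first]: 62 @ $17.10 + 175 @ $15.20 + 342 @ $15.50 + 6 @ $13.45 = $9,101.90
Ending inventory: 187 @ $12.80 + 150 @ $13.45 = $4,411.10
Check: goods available $13,513.00 = COGS $9,101.90 + ending $4,411.10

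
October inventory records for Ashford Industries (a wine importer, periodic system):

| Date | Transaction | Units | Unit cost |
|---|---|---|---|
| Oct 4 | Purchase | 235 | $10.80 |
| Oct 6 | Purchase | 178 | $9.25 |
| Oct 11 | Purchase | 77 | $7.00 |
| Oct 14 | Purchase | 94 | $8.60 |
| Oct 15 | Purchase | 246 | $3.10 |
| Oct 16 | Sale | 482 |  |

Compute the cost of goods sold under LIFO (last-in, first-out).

Oct 16, 482 sold [LIFO — newest first]: 246 @ $3.10 + 94 @ $8.60 + 77 @ $7.00 + 65 @ $9.25 = $2,711.25
Ending inventory: 235 @ $10.80 + 113 @ $9.25 = $3,583.25

COGS = $2,711.25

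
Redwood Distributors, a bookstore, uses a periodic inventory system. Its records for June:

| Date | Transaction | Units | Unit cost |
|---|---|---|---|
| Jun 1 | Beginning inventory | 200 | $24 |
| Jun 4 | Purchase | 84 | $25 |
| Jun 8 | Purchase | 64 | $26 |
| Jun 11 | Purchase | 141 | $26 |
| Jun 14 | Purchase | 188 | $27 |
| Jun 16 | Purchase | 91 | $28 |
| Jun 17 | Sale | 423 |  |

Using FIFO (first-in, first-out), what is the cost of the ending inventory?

Jun 17, 423 sold [FIFO — oldest first]: 200 @ $24 + 84 @ $25 + 64 @ $26 + 75 @ $26 = $10,514
Ending inventory: 66 @ $26 + 188 @ $27 + 91 @ $28 = $9,340

Ending inventory = $9,340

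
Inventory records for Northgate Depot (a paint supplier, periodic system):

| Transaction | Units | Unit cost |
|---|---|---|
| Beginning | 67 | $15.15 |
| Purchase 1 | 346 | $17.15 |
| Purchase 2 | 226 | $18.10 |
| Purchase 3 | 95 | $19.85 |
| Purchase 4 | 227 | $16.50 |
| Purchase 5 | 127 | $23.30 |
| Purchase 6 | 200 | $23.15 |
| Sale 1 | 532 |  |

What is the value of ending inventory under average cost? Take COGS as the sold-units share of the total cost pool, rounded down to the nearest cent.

Ending inventory = $14,239.51

Sale 1, sell 532: 532/1288 × $24,259.90 → $10,020.39
Ending inventory (cost pool remaining) = $14,239.51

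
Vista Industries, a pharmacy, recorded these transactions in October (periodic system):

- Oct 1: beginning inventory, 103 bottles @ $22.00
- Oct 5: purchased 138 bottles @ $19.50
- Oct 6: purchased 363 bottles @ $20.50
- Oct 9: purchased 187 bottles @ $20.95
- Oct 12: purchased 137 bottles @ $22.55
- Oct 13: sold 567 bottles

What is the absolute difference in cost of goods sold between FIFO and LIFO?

$348.50

FIFO COGS: 103 @ $22.00 + 138 @ $19.50 + 326 @ $20.50 = $11,640.00
LIFO COGS: 137 @ $22.55 + 187 @ $20.95 + 243 @ $20.50 = $11,988.50
Difference = |$11,640.00 − $11,988.50| = $348.50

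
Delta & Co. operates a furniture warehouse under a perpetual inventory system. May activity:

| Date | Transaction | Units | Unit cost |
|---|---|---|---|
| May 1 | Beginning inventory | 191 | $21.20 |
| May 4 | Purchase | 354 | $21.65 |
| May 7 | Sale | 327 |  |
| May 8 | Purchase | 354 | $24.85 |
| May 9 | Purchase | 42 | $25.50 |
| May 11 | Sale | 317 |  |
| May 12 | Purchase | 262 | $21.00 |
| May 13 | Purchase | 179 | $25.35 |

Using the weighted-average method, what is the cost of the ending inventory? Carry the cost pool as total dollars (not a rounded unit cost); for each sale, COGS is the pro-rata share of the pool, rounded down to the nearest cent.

After May 1: 191 on hand, pool $4,049.20 (≈ $21.2000 each)
After May 4: 545 on hand, pool $11,713.30 (≈ $21.4923 each)
May 7, sell 327: 327/545 × $11,713.30 → $7,027.98
After May 8: 572 on hand, pool $13,482.22 (≈ $23.5703 each)
After May 9: 614 on hand, pool $14,553.22 (≈ $23.7023 each)
May 11, sell 317: 317/614 × $14,553.22 → $7,513.63
After May 12: 559 on hand, pool $12,541.59 (≈ $22.4358 each)
After May 13: 738 on hand, pool $17,079.24 (≈ $23.1426 each)
Total COGS = $7,027.98 + $7,513.63 = $14,541.61
Ending inventory (cost pool remaining) = $17,079.24

Ending inventory = $17,079.24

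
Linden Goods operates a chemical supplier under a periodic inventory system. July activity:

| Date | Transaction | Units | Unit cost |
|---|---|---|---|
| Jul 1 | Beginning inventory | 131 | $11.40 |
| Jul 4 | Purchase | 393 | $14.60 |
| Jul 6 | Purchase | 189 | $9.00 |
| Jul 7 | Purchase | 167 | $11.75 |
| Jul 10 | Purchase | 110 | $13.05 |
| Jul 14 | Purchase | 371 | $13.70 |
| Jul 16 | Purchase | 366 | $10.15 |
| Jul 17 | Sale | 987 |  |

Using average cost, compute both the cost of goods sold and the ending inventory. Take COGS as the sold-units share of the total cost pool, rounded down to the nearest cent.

Jul 17, sell 987: 987/1727 × $21,127.55 → $12,074.63
Ending inventory (cost pool remaining) = $9,052.92
Check: goods available $21,127.55 = COGS $12,074.63 + ending $9,052.92

COGS = $12,074.63; ending inventory = $9,052.92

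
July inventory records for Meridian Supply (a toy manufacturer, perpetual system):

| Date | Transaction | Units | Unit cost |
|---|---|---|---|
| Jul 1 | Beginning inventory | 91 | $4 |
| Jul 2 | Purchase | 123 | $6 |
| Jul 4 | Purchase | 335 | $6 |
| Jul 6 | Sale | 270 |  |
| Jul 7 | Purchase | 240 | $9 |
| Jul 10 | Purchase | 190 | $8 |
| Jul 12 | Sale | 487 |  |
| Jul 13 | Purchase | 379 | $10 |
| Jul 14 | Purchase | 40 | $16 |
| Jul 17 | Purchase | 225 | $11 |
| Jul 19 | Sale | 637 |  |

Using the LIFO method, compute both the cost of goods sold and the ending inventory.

COGS = $12,477; ending inventory = $1,220

Jul 6, 270 sold [LIFO — newest first]: 270 @ $6 = $1,620
Jul 12, 487 sold [LIFO — newest first]: 190 @ $8 + 240 @ $9 + 57 @ $6 = $4,022
Jul 19, 637 sold [LIFO — newest first]: 225 @ $11 + 40 @ $16 + 372 @ $10 = $6,835
Total COGS = $1,620 + $4,022 + $6,835 = $12,477
Ending inventory: 91 @ $4 + 123 @ $6 + 8 @ $6 + 7 @ $10 = $1,220
Check: goods available $13,697 = COGS $12,477 + ending $1,220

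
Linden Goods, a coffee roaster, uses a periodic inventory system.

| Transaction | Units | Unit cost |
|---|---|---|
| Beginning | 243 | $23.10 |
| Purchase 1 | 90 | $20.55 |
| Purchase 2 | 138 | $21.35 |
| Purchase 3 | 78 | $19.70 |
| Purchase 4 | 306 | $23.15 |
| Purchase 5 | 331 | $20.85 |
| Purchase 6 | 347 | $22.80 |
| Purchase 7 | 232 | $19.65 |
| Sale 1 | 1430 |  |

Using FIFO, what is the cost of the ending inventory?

Sale 1 (1430) [FIFO — oldest first]: 243 @ $23.10 + 90 @ $20.55 + 138 @ $21.35 + 78 @ $19.70 + 306 @ $23.15 + 331 @ $20.85 + 244 @ $22.80 = $31,494.15
Ending inventory: 103 @ $22.80 + 232 @ $19.65 = $6,907.20

Ending inventory = $6,907.20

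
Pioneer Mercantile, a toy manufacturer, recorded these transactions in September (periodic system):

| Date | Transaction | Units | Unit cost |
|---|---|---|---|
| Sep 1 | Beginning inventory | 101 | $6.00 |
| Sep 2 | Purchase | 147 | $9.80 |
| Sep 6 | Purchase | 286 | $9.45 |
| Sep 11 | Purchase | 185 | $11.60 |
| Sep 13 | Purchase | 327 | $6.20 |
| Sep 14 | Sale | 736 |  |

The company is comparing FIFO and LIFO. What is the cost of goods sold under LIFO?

COGS = $6,290.20

FIFO COGS: 101 @ $6.00 + 147 @ $9.80 + 286 @ $9.45 + 185 @ $11.60 + 17 @ $6.20 = $7,000.70
LIFO COGS: 327 @ $6.20 + 185 @ $11.60 + 224 @ $9.45 = $6,290.20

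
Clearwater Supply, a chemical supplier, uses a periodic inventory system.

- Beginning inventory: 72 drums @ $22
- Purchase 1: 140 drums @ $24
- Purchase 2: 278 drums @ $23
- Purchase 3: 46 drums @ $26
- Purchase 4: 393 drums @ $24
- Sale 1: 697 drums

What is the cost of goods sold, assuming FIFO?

COGS = $16,398

Sale 1 (697) [FIFO — oldest first]: 72 @ $22 + 140 @ $24 + 278 @ $23 + 46 @ $26 + 161 @ $24 = $16,398
Ending inventory: 232 @ $24 = $5,568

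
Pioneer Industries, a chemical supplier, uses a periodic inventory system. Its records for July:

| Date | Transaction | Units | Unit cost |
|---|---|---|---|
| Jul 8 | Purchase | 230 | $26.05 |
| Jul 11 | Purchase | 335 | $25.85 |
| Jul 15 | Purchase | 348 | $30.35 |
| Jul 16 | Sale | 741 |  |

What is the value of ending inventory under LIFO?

Jul 16, 741 sold [LIFO — newest first]: 348 @ $30.35 + 335 @ $25.85 + 58 @ $26.05 = $20,732.45
Ending inventory: 172 @ $26.05 = $4,480.60
Check: goods available $25,213.05 = COGS $20,732.45 + ending $4,480.60

Ending inventory = $4,480.60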